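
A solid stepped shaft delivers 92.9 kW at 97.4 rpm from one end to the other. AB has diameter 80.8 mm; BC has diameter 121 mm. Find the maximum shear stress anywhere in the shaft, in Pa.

ω = 2π·97.4/60 = 10.20 rad/s, so T = P/ω = 92.9×10³ / 10.20 = 9108 N·m.
Under the same torque, τ_max = 16T/(πd³) is largest where d is smallest — segment AB (d = 80.8 mm).
τ_max = 16·9108/(π·(0.0808)³) = 8.794×10^7 Pa.

8.79e7 Pa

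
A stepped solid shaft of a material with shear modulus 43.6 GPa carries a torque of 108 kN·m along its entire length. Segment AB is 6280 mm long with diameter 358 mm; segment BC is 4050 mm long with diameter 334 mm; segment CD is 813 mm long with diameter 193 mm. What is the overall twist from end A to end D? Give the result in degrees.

J_AB = π(0.358)⁴/32 = 1.61×10^-3 m⁴; J_BC = π(0.334)⁴/32 = 1.22×10^-3 m⁴; J_CD = π(0.193)⁴/32 = 1.36×10^-4 m⁴.
θ = (T/G)·Σ L_i/J_i = (108000/43.6×10⁹)·(6.28/1.61×10^-3 + 4.05/1.22×10^-3 + 0.813/1.36×10^-4) = 0.03264 rad.

1.87°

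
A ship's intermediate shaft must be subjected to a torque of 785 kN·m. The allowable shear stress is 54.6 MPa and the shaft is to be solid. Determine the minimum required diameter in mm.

For a solid shaft τ_max = 16T/(πd³), so d = (16T/(π τ_allow))^(1/3) = (16·785000/(π·5.46×10^7))^(1/3) = 0.4184 m.

418 mm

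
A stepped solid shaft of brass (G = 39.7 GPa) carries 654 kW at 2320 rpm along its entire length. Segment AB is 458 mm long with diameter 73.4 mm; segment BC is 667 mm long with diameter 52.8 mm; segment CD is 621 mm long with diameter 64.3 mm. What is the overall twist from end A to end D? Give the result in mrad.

95.3 mrad

ω = 2π·2320/60 = 242.9 rad/s, so T = P/ω = 654×10³ / 242.9 = 2692 N·m.
J_AB = π(0.0734)⁴/32 = 2.85×10^-6 m⁴; J_BC = π(0.0528)⁴/32 = 7.63×10^-7 m⁴; J_CD = π(0.0643)⁴/32 = 1.68×10^-6 m⁴.
θ = (T/G)·Σ L_i/J_i = (2692/39.7×10⁹)·(0.458/2.85×10^-6 + 0.667/7.63×10^-7 + 0.621/1.68×10^-6) = 0.09526 rad.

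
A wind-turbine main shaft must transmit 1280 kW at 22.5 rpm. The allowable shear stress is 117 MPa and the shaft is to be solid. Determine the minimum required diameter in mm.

ω = 2π·22.5/60 = 2.356 rad/s, so T = P/ω = 1280×10³ / 2.356 = 543200 N·m.
For a solid shaft τ_max = 16T/(πd³), so d = (16T/(π τ_allow))^(1/3) = (16·543200/(π·1.17×10^8))^(1/3) = 0.2870 m.

287 mm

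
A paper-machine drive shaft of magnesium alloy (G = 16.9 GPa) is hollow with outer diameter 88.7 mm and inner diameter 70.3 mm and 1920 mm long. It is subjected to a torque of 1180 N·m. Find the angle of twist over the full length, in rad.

J = π(d_o⁴ − d_i⁴)/32 = π(0.0887⁴ − 0.0703⁴)/32 = 3.679×10^-6 m⁴.
θ = T·L/(G·J) = 1180 × 1.92 / (16.9×10⁹ × 3.679×10^-6) = 0.03644 rad.

0.0364 rad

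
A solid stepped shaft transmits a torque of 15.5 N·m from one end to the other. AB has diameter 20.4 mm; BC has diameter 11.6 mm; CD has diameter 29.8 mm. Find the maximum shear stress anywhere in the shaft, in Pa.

5.06e7 Pa

Under the same torque, τ_max = 16T/(πd³) is largest where d is smallest — segment BC (d = 11.6 mm).
τ_max = 16·15.50/(π·(0.0116)³) = 5.057×10^7 Pa.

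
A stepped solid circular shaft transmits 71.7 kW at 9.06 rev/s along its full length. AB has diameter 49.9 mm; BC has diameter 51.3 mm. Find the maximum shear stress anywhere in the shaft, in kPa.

51600 kPa

ω = 2π·9.06 = 56.93 rad/s, so T = P/ω = 71.7×10³ / 56.93 = 1260 N·m.
Under the same torque, τ_max = 16T/(πd³) is largest where d is smallest — segment AB (d = 49.9 mm).
τ_max = 16·1260/(π·(0.0499)³) = 5.163×10^7 Pa.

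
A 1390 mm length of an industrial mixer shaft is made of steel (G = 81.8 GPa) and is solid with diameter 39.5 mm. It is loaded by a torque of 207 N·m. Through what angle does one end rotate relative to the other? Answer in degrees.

J = πd⁴/32 = π(0.0395)⁴/32 = 2.390×10^-7 m⁴.
θ = T·L/(G·J) = 207.0 × 1.39 / (81.8×10⁹ × 2.390×10^-7) = 0.01472 rad.

0.843°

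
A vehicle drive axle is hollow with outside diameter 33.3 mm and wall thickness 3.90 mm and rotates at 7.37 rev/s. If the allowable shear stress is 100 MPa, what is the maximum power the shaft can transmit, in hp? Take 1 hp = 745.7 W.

J = π(d_o⁴ − d_i⁴)/32 = π(0.0333⁴ − 0.0255⁴)/32 = 7.921×10^-8 m⁴.
T_max = τ_allow·J/r = 1.00×10^8 × 7.921×10^-8 / 0.0166 = 475.7 N·m.
ω = 2π·7.37 = 46.31 rad/s, so P_max = T_max·ω = 2.203×10^4 W.

29.5 hp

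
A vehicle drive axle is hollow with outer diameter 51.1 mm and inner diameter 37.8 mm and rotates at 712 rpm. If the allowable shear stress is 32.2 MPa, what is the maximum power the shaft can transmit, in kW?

J = π(d_o⁴ − d_i⁴)/32 = π(0.0511⁴ − 0.0378⁴)/32 = 4.690×10^-7 m⁴.
T_max = τ_allow·J/r = 3.22×10^7 × 4.690×10^-7 / 0.0255 = 591.0 N·m.
ω = 2π·712/60 = 74.56 rad/s, so P_max = T_max·ω = 4.407×10^4 W.

44.1 kW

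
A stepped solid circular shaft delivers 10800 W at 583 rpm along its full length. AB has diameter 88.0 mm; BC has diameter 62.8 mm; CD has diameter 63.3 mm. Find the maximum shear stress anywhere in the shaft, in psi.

ω = 2π·583/60 = 61.05 rad/s, so T = P/ω = 10800 / 61.05 = 176.9 N·m.
Under the same torque, τ_max = 16T/(πd³) is largest where d is smallest — segment BC (d = 62.8 mm).
τ_max = 16·176.9/(π·(0.0628)³) = 3.638×10^6 Pa.

528 psi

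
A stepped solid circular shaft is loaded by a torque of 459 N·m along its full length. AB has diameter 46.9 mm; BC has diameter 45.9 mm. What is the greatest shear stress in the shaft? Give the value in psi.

3510 psi

Under the same torque, τ_max = 16T/(πd³) is largest where d is smallest — segment BC (d = 45.9 mm).
τ_max = 16·459.0/(π·(0.0459)³) = 2.417×10^7 Pa.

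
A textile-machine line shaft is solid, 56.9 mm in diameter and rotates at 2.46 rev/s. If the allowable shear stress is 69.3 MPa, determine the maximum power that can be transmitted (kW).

38.7 kW

J = πd⁴/32 = π(0.0569)⁴/32 = 1.029×10^-6 m⁴.
T_max = τ_allow·J/r = 6.93×10^7 × 1.029×10^-6 / 0.0284 = 2507 N·m.
ω = 2π·2.46 = 15.46 rad/s, so P_max = T_max·ω = 3.874×10^4 W.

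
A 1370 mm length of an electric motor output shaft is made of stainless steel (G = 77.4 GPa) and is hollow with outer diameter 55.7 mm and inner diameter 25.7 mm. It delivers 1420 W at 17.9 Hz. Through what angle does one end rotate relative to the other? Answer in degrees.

0.0142°

ω = 2π·17.9 = 112.5 rad/s, so T = P/ω = 1420 / 112.5 = 12.63 N·m.
J = π(d_o⁴ − d_i⁴)/32 = π(0.0557⁴ − 0.0257⁴)/32 = 9.021×10^-7 m⁴.
θ = T·L/(G·J) = 12.63 × 1.37 / (77.4×10⁹ × 9.021×10^-7) = 2.477×10^-4 rad.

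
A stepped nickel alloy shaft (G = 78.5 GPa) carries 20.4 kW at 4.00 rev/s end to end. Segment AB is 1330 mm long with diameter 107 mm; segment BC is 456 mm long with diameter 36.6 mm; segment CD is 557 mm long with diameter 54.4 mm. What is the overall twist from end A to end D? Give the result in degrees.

ω = 2π·4.00 = 25.13 rad/s, so T = P/ω = 20.4×10³ / 25.13 = 811.7 N·m.
J_AB = π(0.107)⁴/32 = 1.29×10^-5 m⁴; J_BC = π(0.0366)⁴/32 = 1.76×10^-7 m⁴; J_CD = π(0.0544)⁴/32 = 8.60×10^-7 m⁴.
θ = (T/G)·Σ L_i/J_i = (811.7/78.5×10⁹)·(1.33/1.29×10^-5 + 0.456/1.76×10^-7 + 0.557/8.60×10^-7) = 0.03453 rad.

1.98°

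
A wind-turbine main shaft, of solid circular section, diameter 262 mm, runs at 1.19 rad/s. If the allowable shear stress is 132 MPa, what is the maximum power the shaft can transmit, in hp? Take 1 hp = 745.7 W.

744 hp

J = πd⁴/32 = π(0.262)⁴/32 = 4.626×10^-4 m⁴.
T_max = τ_allow·J/r = 1.32×10^8 × 4.626×10^-4 / 0.131 = 466100 N·m.
ω = 1.19 rad/s, so P_max = T_max·ω = 5.547×10^5 W.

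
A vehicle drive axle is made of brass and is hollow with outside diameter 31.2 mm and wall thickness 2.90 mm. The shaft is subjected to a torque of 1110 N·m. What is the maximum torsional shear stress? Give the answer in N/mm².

J = π(d_o⁴ − d_i⁴)/32 = π(0.0312⁴ − 0.0254⁴)/32 = 5.217×10^-8 m⁴.
τ_max = T·r/J = 1110 × 0.0156 / 5.217×10^-8 = 3.319×10^8 Pa.

332 N/mm²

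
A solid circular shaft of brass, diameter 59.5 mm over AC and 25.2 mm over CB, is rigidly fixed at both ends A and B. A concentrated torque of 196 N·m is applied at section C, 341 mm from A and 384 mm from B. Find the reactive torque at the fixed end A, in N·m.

191 N·m

Compatibility: T_A·a/J_AC = T_B·b/J_CB with T_A + T_B = T₀.
J_AC = 1.23×10^-6 m⁴, J_CB = 3.96×10^-8 m⁴, so T_A = T₀·(J_AC/a)/((J_AC/a)+(J_CB/b)) = 190.6 N·m, T_B = 5.445 N·m.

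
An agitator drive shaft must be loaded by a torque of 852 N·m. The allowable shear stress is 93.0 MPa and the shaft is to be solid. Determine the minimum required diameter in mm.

For a solid shaft τ_max = 16T/(πd³), so d = (16T/(π τ_allow))^(1/3) = (16·852.0/(π·9.30×10^7))^(1/3) = 0.03600 m.

36.0 mm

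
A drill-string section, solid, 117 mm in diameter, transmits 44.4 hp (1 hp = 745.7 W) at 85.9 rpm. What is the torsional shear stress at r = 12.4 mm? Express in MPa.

2.48 MPa

ω = 2π·85.9/60 = 8.995 rad/s, so T = P/ω = 44.4×745.7 / 8.995 = 3681 N·m.
J = πd⁴/32 = π(0.117)⁴/32 = 1.840×10^-5 m⁴.
Shear stress varies linearly with radius: τ = T·r/J = 3681 × 0.0124 / 1.840×10^-5 = 2.481×10^6 Pa.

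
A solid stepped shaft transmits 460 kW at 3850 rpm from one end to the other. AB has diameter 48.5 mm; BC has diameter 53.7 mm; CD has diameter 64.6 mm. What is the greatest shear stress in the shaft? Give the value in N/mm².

50.9 N/mm²

ω = 2π·3850/60 = 403.2 rad/s, so T = P/ω = 460×10³ / 403.2 = 1141 N·m.
Under the same torque, τ_max = 16T/(πd³) is largest where d is smallest — segment AB (d = 48.5 mm).
τ_max = 16·1141/(π·(0.0485)³) = 5.093×10^7 Pa.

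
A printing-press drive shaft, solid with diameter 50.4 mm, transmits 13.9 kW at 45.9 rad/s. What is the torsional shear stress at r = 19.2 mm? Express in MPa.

9.18 MPa

ω = 45.9 rad/s, so T = P/ω = 13.9×10³ / 45.90 = 302.8 N·m.
J = πd⁴/32 = π(0.0504)⁴/32 = 6.335×10^-7 m⁴.
Shear stress varies linearly with radius: τ = T·r/J = 302.8 × 0.0192 / 6.335×10^-7 = 9.179×10^6 Pa.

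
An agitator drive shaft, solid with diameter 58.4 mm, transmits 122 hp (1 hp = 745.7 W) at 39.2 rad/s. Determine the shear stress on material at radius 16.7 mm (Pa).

3.39e7 Pa

ω = 39.2 rad/s, so T = P/ω = 122×745.7 / 39.20 = 2321 N·m.
J = πd⁴/32 = π(0.0584)⁴/32 = 1.142×10^-6 m⁴.
Shear stress varies linearly with radius: τ = T·r/J = 2321 × 0.0167 / 1.142×10^-6 = 3.394×10^7 Pa.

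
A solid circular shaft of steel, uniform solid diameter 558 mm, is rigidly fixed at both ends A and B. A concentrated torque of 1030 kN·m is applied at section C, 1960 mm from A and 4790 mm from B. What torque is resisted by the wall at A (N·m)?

731000 N·m

With uniform GJ and both ends fixed, compatibility θ_AC = θ_CB gives T_A·a = T_B·b, together with T_A + T_B = T₀.
T_A = T₀·b/(a+b) = 1.030e6·4790/6750 = 730900 N·m; T_B = 299100 N·m.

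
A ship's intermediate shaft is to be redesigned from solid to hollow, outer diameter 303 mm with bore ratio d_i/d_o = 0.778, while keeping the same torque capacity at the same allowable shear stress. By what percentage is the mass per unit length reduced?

Equal τ_max and T ⇒ the solid shaft needs d_s³ = d_o³(1−k⁴), so d_s = 303·(1−0.778⁴)^(1/3) = 260.2 mm.
Area ratio A_h/A_s = d_o²(1−k²)/d_s² = (1−k²)/(1−k⁴)^(2/3) = 0.5350.
Mass saving = 1 − 0.5350 = 46.5 %.

46.5 %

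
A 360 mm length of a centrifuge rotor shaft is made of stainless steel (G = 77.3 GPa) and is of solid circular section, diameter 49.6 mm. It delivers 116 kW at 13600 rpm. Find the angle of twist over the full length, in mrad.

ω = 2π·13600/60 = 1424 rad/s, so T = P/ω = 116×10³ / 1424 = 81.45 N·m.
J = πd⁴/32 = π(0.0496)⁴/32 = 5.942×10^-7 m⁴.
θ = T·L/(G·J) = 81.45 × 0.360 / (77.3×10⁹ × 5.942×10^-7) = 6.384×10^-4 rad.

0.638 mrad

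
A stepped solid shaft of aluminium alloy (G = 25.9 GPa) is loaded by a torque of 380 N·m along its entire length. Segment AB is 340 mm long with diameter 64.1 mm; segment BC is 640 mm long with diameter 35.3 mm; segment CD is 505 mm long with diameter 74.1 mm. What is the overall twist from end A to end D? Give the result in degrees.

J_AB = π(0.0641)⁴/32 = 1.66×10^-6 m⁴; J_BC = π(0.0353)⁴/32 = 1.52×10^-7 m⁴; J_CD = π(0.0741)⁴/32 = 2.96×10^-6 m⁴.
θ = (T/G)·Σ L_i/J_i = (380.0/25.9×10⁹)·(0.340/1.66×10^-6 + 0.640/1.52×10^-7 + 0.505/2.96×10^-6) = 0.06711 rad.

3.85°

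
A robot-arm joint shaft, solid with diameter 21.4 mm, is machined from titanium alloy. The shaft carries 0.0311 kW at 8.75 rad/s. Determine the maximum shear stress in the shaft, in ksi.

ω = 8.75 rad/s, so T = P/ω = 0.0311×10³ / 8.750 = 3.554 N·m.
J = πd⁴/32 = π(0.0214)⁴/32 = 2.059×10^-8 m⁴.
τ_max = T·r/J = 3.554 × 0.0107 / 2.059×10^-8 = 1.847×10^6 Pa.

0.268 ksi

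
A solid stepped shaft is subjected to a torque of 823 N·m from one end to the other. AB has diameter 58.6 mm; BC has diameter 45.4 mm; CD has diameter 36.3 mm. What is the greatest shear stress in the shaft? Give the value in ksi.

12.7 ksi

Under the same torque, τ_max = 16T/(πd³) is largest where d is smallest — segment CD (d = 36.3 mm).
τ_max = 16·823.0/(π·(0.0363)³) = 8.763×10^7 Pa.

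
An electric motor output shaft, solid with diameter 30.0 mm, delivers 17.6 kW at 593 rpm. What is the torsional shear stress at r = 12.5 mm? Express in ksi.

6.46 ksi

ω = 2π·593/60 = 62.10 rad/s, so T = P/ω = 17.6×10³ / 62.10 = 283.4 N·m.
J = πd⁴/32 = π(0.0300)⁴/32 = 7.952×10^-8 m⁴.
Shear stress varies linearly with radius: τ = T·r/J = 283.4 × 0.0125 / 7.952×10^-8 = 4.455×10^7 Pa.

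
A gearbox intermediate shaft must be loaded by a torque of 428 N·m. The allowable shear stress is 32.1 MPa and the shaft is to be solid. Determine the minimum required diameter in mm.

40.8 mm

For a solid shaft τ_max = 16T/(πd³), so d = (16T/(π τ_allow))^(1/3) = (16·428.0/(π·3.21×10^7))^(1/3) = 0.04080 m.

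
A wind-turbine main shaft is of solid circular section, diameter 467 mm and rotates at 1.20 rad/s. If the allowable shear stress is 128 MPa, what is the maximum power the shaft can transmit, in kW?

J = πd⁴/32 = π(0.467)⁴/32 = 4.669×10^-3 m⁴.
T_max = τ_allow·J/r = 1.28×10^8 × 4.669×10^-3 / 0.234 = 2.560e6 N·m.
ω = 1.20 rad/s, so P_max = T_max·ω = 3.072×10^6 W.

3070 kW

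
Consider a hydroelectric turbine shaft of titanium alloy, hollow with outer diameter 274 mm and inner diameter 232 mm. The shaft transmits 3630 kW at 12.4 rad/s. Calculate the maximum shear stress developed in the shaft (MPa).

ω = 12.4 rad/s, so T = P/ω = 3630×10³ / 12.40 = 292700 N·m.
J = π(d_o⁴ − d_i⁴)/32 = π(0.274⁴ − 0.232⁴)/32 = 2.689×10^-4 m⁴.
τ_max = T·r/J = 292700 × 0.137 / 2.689×10^-4 = 1.491×10^8 Pa.

149 MPa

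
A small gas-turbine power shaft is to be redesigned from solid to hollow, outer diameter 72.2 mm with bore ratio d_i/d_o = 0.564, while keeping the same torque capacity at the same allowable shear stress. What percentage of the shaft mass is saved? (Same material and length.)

26.8 %

Equal τ_max and T ⇒ the solid shaft needs d_s³ = d_o³(1−k⁴), so d_s = 72.2·(1−0.564⁴)^(1/3) = 69.68 mm.
Area ratio A_h/A_s = d_o²(1−k²)/d_s² = (1−k²)/(1−k⁴)^(2/3) = 0.7322.
Mass saving = 1 − 0.7322 = 26.8 %.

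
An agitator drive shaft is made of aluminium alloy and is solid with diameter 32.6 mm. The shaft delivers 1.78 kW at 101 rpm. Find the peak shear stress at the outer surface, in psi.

ω = 2π·101/60 = 10.58 rad/s, so T = P/ω = 1.78×10³ / 10.58 = 168.3 N·m.
J = πd⁴/32 = π(0.0326)⁴/32 = 1.109×10^-7 m⁴.
τ_max = T·r/J = 168.3 × 0.0163 / 1.109×10^-7 = 2.474×10^7 Pa.

3590 psi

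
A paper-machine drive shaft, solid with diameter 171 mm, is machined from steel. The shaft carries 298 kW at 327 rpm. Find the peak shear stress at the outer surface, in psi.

ω = 2π·327/60 = 34.24 rad/s, so T = P/ω = 298×10³ / 34.24 = 8702 N·m.
J = πd⁴/32 = π(0.171)⁴/32 = 8.394×10^-5 m⁴.
τ_max = T·r/J = 8702 × 0.0855 / 8.394×10^-5 = 8.864×10^6 Pa.

1290 psi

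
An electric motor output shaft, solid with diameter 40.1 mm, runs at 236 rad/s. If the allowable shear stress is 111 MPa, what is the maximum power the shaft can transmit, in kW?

332 kW

J = πd⁴/32 = π(0.0401)⁴/32 = 2.539×10^-7 m⁴.
T_max = τ_allow·J/r = 1.11×10^8 × 2.539×10^-7 / 0.0201 = 1405 N·m.
ω = 236 rad/s, so P_max = T_max·ω = 3.317×10^5 W.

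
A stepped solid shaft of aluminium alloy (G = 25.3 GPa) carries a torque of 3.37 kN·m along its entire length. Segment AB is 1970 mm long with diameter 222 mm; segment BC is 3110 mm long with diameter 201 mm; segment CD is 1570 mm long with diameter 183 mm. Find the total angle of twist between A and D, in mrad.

J_AB = π(0.222)⁴/32 = 2.38×10^-4 m⁴; J_BC = π(0.201)⁴/32 = 1.60×10^-4 m⁴; J_CD = π(0.183)⁴/32 = 1.10×10^-4 m⁴.
θ = (T/G)·Σ L_i/J_i = (3370/25.3×10⁹)·(1.97/2.38×10^-4 + 3.11/1.60×10^-4 + 1.57/1.10×10^-4) = 5.585×10^-3 rad.

5.58 mrad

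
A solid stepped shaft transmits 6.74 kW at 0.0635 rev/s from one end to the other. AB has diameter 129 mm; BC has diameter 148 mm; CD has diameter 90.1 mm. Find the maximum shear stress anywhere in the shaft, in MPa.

118 MPa

ω = 2π·0.0635 = 0.3990 rad/s, so T = P/ω = 6.74×10³ / 0.3990 = 16890 N·m.
Under the same torque, τ_max = 16T/(πd³) is largest where d is smallest — segment CD (d = 90.1 mm).
τ_max = 16·16890/(π·(0.0901)³) = 1.176×10^8 Pa.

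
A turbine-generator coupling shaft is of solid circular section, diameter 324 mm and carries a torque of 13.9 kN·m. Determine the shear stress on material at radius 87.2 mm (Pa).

J = πd⁴/32 = π(0.324)⁴/32 = 1.082×10^-3 m⁴.
Shear stress varies linearly with radius: τ = T·r/J = 13900 × 0.0872 / 1.082×10^-3 = 1.120×10^6 Pa.

1.12e6 Pa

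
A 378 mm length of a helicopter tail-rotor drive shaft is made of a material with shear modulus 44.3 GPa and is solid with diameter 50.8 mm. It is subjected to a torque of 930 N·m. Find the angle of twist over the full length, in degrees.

0.695°

J = πd⁴/32 = π(0.0508)⁴/32 = 6.538×10^-7 m⁴.
θ = T·L/(G·J) = 930.0 × 0.378 / (44.3×10⁹ × 6.538×10^-7) = 0.01214 rad.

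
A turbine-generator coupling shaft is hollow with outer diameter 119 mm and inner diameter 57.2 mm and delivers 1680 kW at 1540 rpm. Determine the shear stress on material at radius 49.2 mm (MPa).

ω = 2π·1540/60 = 161.3 rad/s, so T = P/ω = 1680×10³ / 161.3 = 10420 N·m.
J = π(d_o⁴ − d_i⁴)/32 = π(0.119⁴ − 0.0572⁴)/32 = 1.864×10^-5 m⁴.
Shear stress varies linearly with radius: τ = T·r/J = 10420 × 0.0492 / 1.864×10^-5 = 2.750×10^7 Pa.

27.5 MPa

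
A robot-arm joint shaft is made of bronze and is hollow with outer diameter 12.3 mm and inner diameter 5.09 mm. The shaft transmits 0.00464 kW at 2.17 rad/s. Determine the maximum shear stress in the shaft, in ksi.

0.874 ksi

ω = 2.17 rad/s, so T = P/ω = 0.00464×10³ / 2.170 = 2.138 N·m.
J = π(d_o⁴ − d_i⁴)/32 = π(0.0123⁴ − 0.00509⁴)/32 = 2.181×10^-9 m⁴.
τ_max = T·r/J = 2.138 × 0.00615 / 2.181×10^-9 = 6.029×10^6 Pa.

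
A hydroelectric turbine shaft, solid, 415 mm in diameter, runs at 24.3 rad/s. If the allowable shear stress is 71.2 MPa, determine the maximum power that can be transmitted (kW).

J = πd⁴/32 = π(0.415)⁴/32 = 2.912×10^-3 m⁴.
T_max = τ_allow·J/r = 7.12×10^7 × 2.912×10^-3 / 0.207 = 999200 N·m.
ω = 24.3 rad/s, so P_max = T_max·ω = 2.428×10^7 W.

24300 kW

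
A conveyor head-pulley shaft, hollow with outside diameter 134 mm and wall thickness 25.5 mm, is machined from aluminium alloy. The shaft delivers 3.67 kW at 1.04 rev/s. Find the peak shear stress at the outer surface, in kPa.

1390 kPa

ω = 2π·1.04 = 6.535 rad/s, so T = P/ω = 3.67×10³ / 6.535 = 561.6 N·m.
J = π(d_o⁴ − d_i⁴)/32 = π(0.134⁴ − 0.0830⁴)/32 = 2.699×10^-5 m⁴.
τ_max = T·r/J = 561.6 × 0.0670 / 2.699×10^-5 = 1.394×10^6 Pa.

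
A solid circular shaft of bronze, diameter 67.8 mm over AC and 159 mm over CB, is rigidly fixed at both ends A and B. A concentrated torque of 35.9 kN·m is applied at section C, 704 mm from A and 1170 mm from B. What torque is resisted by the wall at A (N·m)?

Compatibility: T_A·a/J_AC = T_B·b/J_CB with T_A + T_B = T₀.
J_AC = 2.07×10^-6 m⁴, J_CB = 6.27×10^-5 m⁴, so T_A = T₀·(J_AC/a)/((J_AC/a)+(J_CB/b)) = 1870 N·m, T_B = 34030 N·m.

1870 N·m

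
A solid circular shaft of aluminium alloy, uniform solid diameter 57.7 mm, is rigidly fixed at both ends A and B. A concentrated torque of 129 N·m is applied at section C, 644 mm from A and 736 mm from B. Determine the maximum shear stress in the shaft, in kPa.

With uniform GJ and both ends fixed, compatibility θ_AC = θ_CB gives T_A·a = T_B·b, together with T_A + T_B = T₀.
T_A = T₀·b/(a+b) = 129.0·736/1380 = 68.80 N·m; T_B = 60.20 N·m.
τ in each portion: τ_AC = 1.82×10^6 Pa, τ_CB = 1.60×10^6 Pa; maximum is in AC.
τ_max = T_AC·r/J = 68.80·0.0289/1.09×10^-6 = 1.824×10^6 Pa.

1820 kPa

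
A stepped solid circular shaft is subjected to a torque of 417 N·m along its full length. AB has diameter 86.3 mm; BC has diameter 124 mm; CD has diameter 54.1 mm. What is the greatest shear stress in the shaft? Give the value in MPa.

13.4 MPa

Under the same torque, τ_max = 16T/(πd³) is largest where d is smallest — segment CD (d = 54.1 mm).
τ_max = 16·417.0/(π·(0.0541)³) = 1.341×10^7 Pa.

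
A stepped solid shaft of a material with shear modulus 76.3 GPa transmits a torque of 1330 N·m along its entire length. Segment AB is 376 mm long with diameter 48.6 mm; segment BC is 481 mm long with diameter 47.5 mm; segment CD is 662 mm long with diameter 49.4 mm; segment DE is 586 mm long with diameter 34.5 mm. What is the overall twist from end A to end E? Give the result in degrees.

6.99°

J_AB = π(0.0486)⁴/32 = 5.48×10^-7 m⁴; J_BC = π(0.0475)⁴/32 = 5.00×10^-7 m⁴; J_CD = π(0.0494)⁴/32 = 5.85×10^-7 m⁴; J_DE = π(0.0345)⁴/32 = 1.39×10^-7 m⁴.
θ = (T/G)·Σ L_i/J_i = (1330/76.3×10⁹)·(0.376/5.48×10^-7 + 0.481/5.00×10^-7 + 0.662/5.85×10^-7 + 0.586/1.39×10^-7) = 0.1219 rad.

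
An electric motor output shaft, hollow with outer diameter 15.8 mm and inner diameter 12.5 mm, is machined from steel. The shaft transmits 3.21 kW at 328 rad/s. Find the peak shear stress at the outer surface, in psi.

3010 psi

ω = 328 rad/s, so T = P/ω = 3.21×10³ / 328.0 = 9.787 N·m.
J = π(d_o⁴ − d_i⁴)/32 = π(0.0158⁴ − 0.0125⁴)/32 = 3.721×10^-9 m⁴.
τ_max = T·r/J = 9.787 × 0.00790 / 3.721×10^-9 = 2.078×10^7 Pa.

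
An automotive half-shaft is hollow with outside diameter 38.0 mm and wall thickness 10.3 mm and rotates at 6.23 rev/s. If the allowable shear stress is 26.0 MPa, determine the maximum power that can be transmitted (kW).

10.5 kW

J = π(d_o⁴ − d_i⁴)/32 = π(0.0380⁴ − 0.0174⁴)/32 = 1.957×10^-7 m⁴.
T_max = τ_allow·J/r = 2.60×10^7 × 1.957×10^-7 / 0.0190 = 267.8 N·m.
ω = 2π·6.23 = 39.14 rad/s, so P_max = T_max·ω = 1.048×10^4 W.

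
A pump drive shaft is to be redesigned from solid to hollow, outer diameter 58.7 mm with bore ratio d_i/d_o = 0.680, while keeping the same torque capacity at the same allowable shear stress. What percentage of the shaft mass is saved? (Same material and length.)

36.9 %

Equal τ_max and T ⇒ the solid shaft needs d_s³ = d_o³(1−k⁴), so d_s = 58.7·(1−0.680⁴)^(1/3) = 54.18 mm.
Area ratio A_h/A_s = d_o²(1−k²)/d_s² = (1−k²)/(1−k⁴)^(2/3) = 0.6311.
Mass saving = 1 − 0.6311 = 36.9 %.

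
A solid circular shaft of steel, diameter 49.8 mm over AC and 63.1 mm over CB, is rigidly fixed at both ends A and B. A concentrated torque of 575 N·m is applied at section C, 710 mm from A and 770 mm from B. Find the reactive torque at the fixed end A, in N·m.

170 N·m

Compatibility: T_A·a/J_AC = T_B·b/J_CB with T_A + T_B = T₀.
J_AC = 6.04×10^-7 m⁴, J_CB = 1.56×10^-6 m⁴, so T_A = T₀·(J_AC/a)/((J_AC/a)+(J_CB/b)) = 170.3 N·m, T_B = 404.7 N·m.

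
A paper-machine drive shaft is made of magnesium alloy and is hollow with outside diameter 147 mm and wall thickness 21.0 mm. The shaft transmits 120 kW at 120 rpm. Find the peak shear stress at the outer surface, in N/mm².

20.7 N/mm²

ω = 2π·120/60 = 12.57 rad/s, so T = P/ω = 120×10³ / 12.57 = 9549 N·m.
J = π(d_o⁴ − d_i⁴)/32 = π(0.147⁴ − 0.105⁴)/32 = 3.391×10^-5 m⁴.
τ_max = T·r/J = 9549 × 0.0735 / 3.391×10^-5 = 2.070×10^7 Pa.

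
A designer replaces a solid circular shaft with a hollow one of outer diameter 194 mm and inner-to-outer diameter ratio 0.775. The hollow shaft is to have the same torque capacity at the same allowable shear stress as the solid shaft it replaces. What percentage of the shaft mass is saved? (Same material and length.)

46.2 %

Equal τ_max and T ⇒ the solid shaft needs d_s³ = d_o³(1−k⁴), so d_s = 194·(1−0.775⁴)^(1/3) = 167.1 mm.
Area ratio A_h/A_s = d_o²(1−k²)/d_s² = (1−k²)/(1−k⁴)^(2/3) = 0.5382.
Mass saving = 1 − 0.5382 = 46.2 %.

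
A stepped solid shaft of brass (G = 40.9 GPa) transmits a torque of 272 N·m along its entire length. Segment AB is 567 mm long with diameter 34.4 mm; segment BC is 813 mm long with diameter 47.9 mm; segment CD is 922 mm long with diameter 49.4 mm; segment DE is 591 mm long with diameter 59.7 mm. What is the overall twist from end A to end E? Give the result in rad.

J_AB = π(0.0344)⁴/32 = 1.37×10^-7 m⁴; J_BC = π(0.0479)⁴/32 = 5.17×10^-7 m⁴; J_CD = π(0.0494)⁴/32 = 5.85×10^-7 m⁴; J_DE = π(0.0597)⁴/32 = 1.25×10^-6 m⁴.
θ = (T/G)·Σ L_i/J_i = (272.0/40.9×10⁹)·(0.567/1.37×10^-7 + 0.813/5.17×10^-7 + 0.922/5.85×10^-7 + 0.591/1.25×10^-6) = 0.05153 rad.

0.0515 rad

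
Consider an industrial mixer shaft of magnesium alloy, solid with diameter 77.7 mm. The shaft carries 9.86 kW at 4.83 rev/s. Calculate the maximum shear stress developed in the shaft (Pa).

ω = 2π·4.83 = 30.35 rad/s, so T = P/ω = 9.86×10³ / 30.35 = 324.9 N·m.
J = πd⁴/32 = π(0.0777)⁴/32 = 3.578×10^-6 m⁴.
τ_max = T·r/J = 324.9 × 0.0389 / 3.578×10^-6 = 3.527×10^6 Pa.

3.53e6 Pa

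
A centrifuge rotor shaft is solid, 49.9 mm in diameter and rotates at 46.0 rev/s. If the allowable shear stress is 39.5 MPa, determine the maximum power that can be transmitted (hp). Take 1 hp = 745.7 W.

J = πd⁴/32 = π(0.0499)⁴/32 = 6.087×10^-7 m⁴.
T_max = τ_allow·J/r = 3.95×10^7 × 6.087×10^-7 / 0.0249 = 963.7 N·m.
ω = 2π·46.0 = 289.0 rad/s, so P_max = T_max·ω = 2.785×10^5 W.

374 hp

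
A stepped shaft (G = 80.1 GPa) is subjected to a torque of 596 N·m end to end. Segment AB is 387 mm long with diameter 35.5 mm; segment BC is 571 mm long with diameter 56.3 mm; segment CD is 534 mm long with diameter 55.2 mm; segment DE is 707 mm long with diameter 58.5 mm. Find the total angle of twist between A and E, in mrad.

31.7 mrad

J_AB = π(0.0355)⁴/32 = 1.56×10^-7 m⁴; J_BC = π(0.0563)⁴/32 = 9.86×10^-7 m⁴; J_CD = π(0.0552)⁴/32 = 9.11×10^-7 m⁴; J_DE = π(0.0585)⁴/32 = 1.15×10^-6 m⁴.
θ = (T/G)·Σ L_i/J_i = (596.0/80.1×10⁹)·(0.387/1.56×10^-7 + 0.571/9.86×10^-7 + 0.534/9.11×10^-7 + 0.707/1.15×10^-6) = 0.03171 rad.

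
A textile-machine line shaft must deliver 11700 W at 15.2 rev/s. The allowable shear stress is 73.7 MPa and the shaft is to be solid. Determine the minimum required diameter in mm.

20.4 mm

ω = 2π·15.2 = 95.50 rad/s, so T = P/ω = 11700 / 95.50 = 122.5 N·m.
For a solid shaft τ_max = 16T/(πd³), so d = (16T/(π τ_allow))^(1/3) = (16·122.5/(π·7.37×10^7))^(1/3) = 0.02038 m.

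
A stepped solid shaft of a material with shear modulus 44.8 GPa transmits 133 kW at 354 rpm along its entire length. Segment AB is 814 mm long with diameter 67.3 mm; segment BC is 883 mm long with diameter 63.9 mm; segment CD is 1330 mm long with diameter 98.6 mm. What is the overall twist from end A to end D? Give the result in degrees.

4.99°

ω = 2π·354/60 = 37.07 rad/s, so T = P/ω = 133×10³ / 37.07 = 3588 N·m.
J_AB = π(0.0673)⁴/32 = 2.01×10^-6 m⁴; J_BC = π(0.0639)⁴/32 = 1.64×10^-6 m⁴; J_CD = π(0.0986)⁴/32 = 9.28×10^-6 m⁴.
θ = (T/G)·Σ L_i/J_i = (3588/44.8×10⁹)·(0.814/2.01×10^-6 + 0.883/1.64×10^-6 + 1.33/9.28×10^-6) = 0.08705 rad.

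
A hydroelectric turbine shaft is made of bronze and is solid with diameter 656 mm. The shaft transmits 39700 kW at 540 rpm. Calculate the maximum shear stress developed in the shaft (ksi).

ω = 2π·540/60 = 56.55 rad/s, so T = P/ω = 39700×10³ / 56.55 = 702100 N·m.
J = πd⁴/32 = π(0.656)⁴/32 = 0.01818 m⁴.
τ_max = T·r/J = 702100 × 0.328 / 0.01818 = 1.267×10^7 Pa.

1.84 ksi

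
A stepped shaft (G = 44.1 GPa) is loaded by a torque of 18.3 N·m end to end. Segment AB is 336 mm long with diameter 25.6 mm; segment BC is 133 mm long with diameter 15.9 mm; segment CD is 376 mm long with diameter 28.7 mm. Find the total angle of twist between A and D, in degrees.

J_AB = π(0.0256)⁴/32 = 4.22×10^-8 m⁴; J_BC = π(0.0159)⁴/32 = 6.27×10^-9 m⁴; J_CD = π(0.0287)⁴/32 = 6.66×10^-8 m⁴.
θ = (T/G)·Σ L_i/J_i = (18.30/44.1×10⁹)·(0.336/4.22×10^-8 + 0.133/6.27×10^-9 + 0.376/6.66×10^-8) = 0.01444 rad.

0.828°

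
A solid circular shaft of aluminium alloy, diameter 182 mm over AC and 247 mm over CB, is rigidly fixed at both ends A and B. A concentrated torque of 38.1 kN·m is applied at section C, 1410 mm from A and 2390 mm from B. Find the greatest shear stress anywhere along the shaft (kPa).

10700 kPa

Compatibility: T_A·a/J_AC = T_B·b/J_CB with T_A + T_B = T₀.
J_AC = 1.08×10^-4 m⁴, J_CB = 3.65×10^-4 m⁴, so T_A = T₀·(J_AC/a)/((J_AC/a)+(J_CB/b)) = 12690 N·m, T_B = 25410 N·m.
τ in each portion: τ_AC = 1.07×10^7 Pa, τ_CB = 8.59×10^6 Pa; maximum is in AC.
τ_max = T_AC·r/J = 12690·0.0910/1.08×10^-4 = 1.072×10^7 Pa.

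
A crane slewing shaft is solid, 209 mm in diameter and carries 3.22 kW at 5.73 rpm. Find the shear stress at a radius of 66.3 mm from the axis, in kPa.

ω = 2π·5.73/60 = 0.6000 rad/s, so T = P/ω = 3.22×10³ / 0.6000 = 5366 N·m.
J = πd⁴/32 = π(0.209)⁴/32 = 1.873×10^-4 m⁴.
Shear stress varies linearly with radius: τ = T·r/J = 5366 × 0.0663 / 1.873×10^-4 = 1.899×10^6 Pa.

1900 kPa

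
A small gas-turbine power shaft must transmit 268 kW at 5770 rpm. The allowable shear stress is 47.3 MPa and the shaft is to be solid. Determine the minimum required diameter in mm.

36.3 mm

ω = 2π·5770/60 = 604.2 rad/s, so T = P/ω = 268×10³ / 604.2 = 443.5 N·m.
For a solid shaft τ_max = 16T/(πd³), so d = (16T/(π τ_allow))^(1/3) = (16·443.5/(π·4.73×10^7))^(1/3) = 0.03628 m.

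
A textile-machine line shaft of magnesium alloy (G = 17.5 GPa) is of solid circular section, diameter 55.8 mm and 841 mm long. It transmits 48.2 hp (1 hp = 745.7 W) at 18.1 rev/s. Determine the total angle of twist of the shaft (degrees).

0.914°

ω = 2π·18.1 = 113.7 rad/s, so T = P/ω = 48.2×745.7 / 113.7 = 316.0 N·m.
J = πd⁴/32 = π(0.0558)⁴/32 = 9.518×10^-7 m⁴.
θ = T·L/(G·J) = 316.0 × 0.841 / (17.5×10⁹ × 9.518×10^-7) = 0.01596 rad.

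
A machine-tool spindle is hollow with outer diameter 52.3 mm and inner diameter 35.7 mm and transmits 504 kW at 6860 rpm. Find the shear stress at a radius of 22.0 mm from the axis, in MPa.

ω = 2π·6860/60 = 718.4 rad/s, so T = P/ω = 504×10³ / 718.4 = 701.6 N·m.
J = π(d_o⁴ − d_i⁴)/32 = π(0.0523⁴ − 0.0357⁴)/32 = 5.751×10^-7 m⁴.
Shear stress varies linearly with radius: τ = T·r/J = 701.6 × 0.0220 / 5.751×10^-7 = 2.684×10^7 Pa.

26.8 MPa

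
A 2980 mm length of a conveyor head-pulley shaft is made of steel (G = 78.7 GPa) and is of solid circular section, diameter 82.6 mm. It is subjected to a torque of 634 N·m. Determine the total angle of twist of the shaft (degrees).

0.301°

J = πd⁴/32 = π(0.0826)⁴/32 = 4.570×10^-6 m⁴.
θ = T·L/(G·J) = 634.0 × 2.98 / (78.7×10⁹ × 4.570×10^-6) = 5.253×10^-3 rad.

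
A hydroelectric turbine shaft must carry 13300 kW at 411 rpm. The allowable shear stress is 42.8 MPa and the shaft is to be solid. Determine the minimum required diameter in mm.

333 mm

ω = 2π·411/60 = 43.04 rad/s, so T = P/ω = 13300×10³ / 43.04 = 309000 N·m.
For a solid shaft τ_max = 16T/(πd³), so d = (16T/(π τ_allow))^(1/3) = (16·309000/(π·4.28×10^7))^(1/3) = 0.3325 m.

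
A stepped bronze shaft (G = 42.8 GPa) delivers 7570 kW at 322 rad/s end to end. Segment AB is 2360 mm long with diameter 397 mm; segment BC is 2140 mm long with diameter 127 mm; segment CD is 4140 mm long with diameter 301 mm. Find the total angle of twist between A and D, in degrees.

2.83°

ω = 322 rad/s, so T = P/ω = 7570×10³ / 322.0 = 23510 N·m.
J_AB = π(0.397)⁴/32 = 2.44×10^-3 m⁴; J_BC = π(0.127)⁴/32 = 2.55×10^-5 m⁴; J_CD = π(0.301)⁴/32 = 8.06×10^-4 m⁴.
θ = (T/G)·Σ L_i/J_i = (23510/42.8×10⁹)·(2.36/2.44×10^-3 + 2.14/2.55×10^-5 + 4.14/8.06×10^-4) = 0.04938 rad.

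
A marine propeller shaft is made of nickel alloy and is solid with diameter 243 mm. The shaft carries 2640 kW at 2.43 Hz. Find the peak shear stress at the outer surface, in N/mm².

61.4 N/mm²

ω = 2π·2.43 = 15.27 rad/s, so T = P/ω = 2640×10³ / 15.27 = 172900 N·m.
J = πd⁴/32 = π(0.243)⁴/32 = 3.423×10^-4 m⁴.
τ_max = T·r/J = 172900 × 0.121 / 3.423×10^-4 = 6.137×10^7 Pa.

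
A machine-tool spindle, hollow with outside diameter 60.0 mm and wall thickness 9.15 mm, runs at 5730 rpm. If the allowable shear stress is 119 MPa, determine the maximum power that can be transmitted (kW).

J = π(d_o⁴ − d_i⁴)/32 = π(0.0600⁴ − 0.0417⁴)/32 = 9.755×10^-7 m⁴.
T_max = τ_allow·J/r = 1.19×10^8 × 9.755×10^-7 / 0.0300 = 3869 N·m.
ω = 2π·5730/60 = 600.0 rad/s, so P_max = T_max·ω = 2.322×10^6 W.

2320 kW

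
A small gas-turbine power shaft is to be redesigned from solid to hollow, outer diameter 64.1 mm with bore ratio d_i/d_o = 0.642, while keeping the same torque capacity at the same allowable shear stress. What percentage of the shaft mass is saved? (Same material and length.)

Equal τ_max and T ⇒ the solid shaft needs d_s³ = d_o³(1−k⁴), so d_s = 64.1·(1−0.642⁴)^(1/3) = 60.24 mm.
Area ratio A_h/A_s = d_o²(1−k²)/d_s² = (1−k²)/(1−k⁴)^(2/3) = 0.6655.
Mass saving = 1 − 0.6655 = 33.4 %.

33.4 %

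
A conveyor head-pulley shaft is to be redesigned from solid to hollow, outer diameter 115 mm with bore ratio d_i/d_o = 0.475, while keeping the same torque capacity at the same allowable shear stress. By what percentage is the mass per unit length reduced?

19.8 %

Equal τ_max and T ⇒ the solid shaft needs d_s³ = d_o³(1−k⁴), so d_s = 115·(1−0.475⁴)^(1/3) = 113.0 mm.
Area ratio A_h/A_s = d_o²(1−k²)/d_s² = (1−k²)/(1−k⁴)^(2/3) = 0.8018.
Mass saving = 1 − 0.8018 = 19.8 %.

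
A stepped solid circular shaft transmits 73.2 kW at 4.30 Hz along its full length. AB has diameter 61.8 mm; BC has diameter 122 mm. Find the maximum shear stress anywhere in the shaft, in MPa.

ω = 2π·4.30 = 27.02 rad/s, so T = P/ω = 73.2×10³ / 27.02 = 2709 N·m.
Under the same torque, τ_max = 16T/(πd³) is largest where d is smallest — segment AB (d = 61.8 mm).
τ_max = 16·2709/(π·(0.0618)³) = 5.846×10^7 Pa.

58.5 MPa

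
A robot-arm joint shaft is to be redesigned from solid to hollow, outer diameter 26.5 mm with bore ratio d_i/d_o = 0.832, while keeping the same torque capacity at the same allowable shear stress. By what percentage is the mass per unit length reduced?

Equal τ_max and T ⇒ the solid shaft needs d_s³ = d_o³(1−k⁴), so d_s = 26.5·(1−0.832⁴)^(1/3) = 21.32 mm.
Area ratio A_h/A_s = d_o²(1−k²)/d_s² = (1−k²)/(1−k⁴)^(2/3) = 0.4755.
Mass saving = 1 − 0.4755 = 52.5 %.

52.5 %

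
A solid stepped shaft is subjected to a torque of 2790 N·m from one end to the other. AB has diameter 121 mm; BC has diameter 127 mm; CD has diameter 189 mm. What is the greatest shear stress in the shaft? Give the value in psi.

1160 psi

Under the same torque, τ_max = 16T/(πd³) is largest where d is smallest — segment AB (d = 121 mm).
τ_max = 16·2790/(π·(0.121)³) = 8.021×10^6 Pa.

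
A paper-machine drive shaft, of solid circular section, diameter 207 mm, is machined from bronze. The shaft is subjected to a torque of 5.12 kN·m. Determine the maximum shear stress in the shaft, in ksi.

0.426 ksi

J = πd⁴/32 = π(0.207)⁴/32 = 1.803×10^-4 m⁴.
τ_max = T·r/J = 5120 × 0.103 / 1.803×10^-4 = 2.940×10^6 Pa.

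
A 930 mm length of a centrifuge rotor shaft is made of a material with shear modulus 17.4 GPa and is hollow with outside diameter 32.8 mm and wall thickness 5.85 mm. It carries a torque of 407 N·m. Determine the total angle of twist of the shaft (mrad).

231 mrad

J = π(d_o⁴ − d_i⁴)/32 = π(0.0328⁴ − 0.0211⁴)/32 = 9.417×10^-8 m⁴.
θ = T·L/(G·J) = 407.0 × 0.930 / (17.4×10⁹ × 9.417×10^-8) = 0.2310 rad.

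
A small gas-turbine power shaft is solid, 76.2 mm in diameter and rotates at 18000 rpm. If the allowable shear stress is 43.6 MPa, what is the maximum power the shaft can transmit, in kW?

7140 kW

J = πd⁴/32 = π(0.0762)⁴/32 = 3.310×10^-6 m⁴.
T_max = τ_allow·J/r = 4.36×10^7 × 3.310×10^-6 / 0.0381 = 3788 N·m.
ω = 2π·18000/60 = 1885 rad/s, so P_max = T_max·ω = 7.140×10^6 W.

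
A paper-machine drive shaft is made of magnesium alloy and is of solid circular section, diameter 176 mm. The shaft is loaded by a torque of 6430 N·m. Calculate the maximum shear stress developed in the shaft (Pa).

J = πd⁴/32 = π(0.176)⁴/32 = 9.420×10^-5 m⁴.
τ_max = T·r/J = 6430 × 0.0880 / 9.420×10^-5 = 6.007×10^6 Pa.

6.01e6 Pa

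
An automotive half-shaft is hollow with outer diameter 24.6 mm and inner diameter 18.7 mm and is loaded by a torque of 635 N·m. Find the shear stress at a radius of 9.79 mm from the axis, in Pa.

J = π(d_o⁴ − d_i⁴)/32 = π(0.0246⁴ − 0.0187⁴)/32 = 2.395×10^-8 m⁴.
Shear stress varies linearly with radius: τ = T·r/J = 635.0 × 0.00979 / 2.395×10^-8 = 2.596×10^8 Pa.

2.60e8 Pa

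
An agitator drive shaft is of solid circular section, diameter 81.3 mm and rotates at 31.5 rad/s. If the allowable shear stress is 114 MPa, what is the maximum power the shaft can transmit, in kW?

379 kW

J = πd⁴/32 = π(0.0813)⁴/32 = 4.289×10^-6 m⁴.
T_max = τ_allow·J/r = 1.14×10^8 × 4.289×10^-6 / 0.0406 = 12030 N·m.
ω = 31.5 rad/s, so P_max = T_max·ω = 3.789×10^5 W.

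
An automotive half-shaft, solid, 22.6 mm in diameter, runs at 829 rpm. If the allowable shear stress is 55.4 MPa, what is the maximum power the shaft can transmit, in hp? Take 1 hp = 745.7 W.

J = πd⁴/32 = π(0.0226)⁴/32 = 2.561×10^-8 m⁴.
T_max = τ_allow·J/r = 5.54×10^7 × 2.561×10^-8 / 0.0113 = 125.6 N·m.
ω = 2π·829/60 = 86.81 rad/s, so P_max = T_max·ω = 1.090×10^4 W.

14.6 hp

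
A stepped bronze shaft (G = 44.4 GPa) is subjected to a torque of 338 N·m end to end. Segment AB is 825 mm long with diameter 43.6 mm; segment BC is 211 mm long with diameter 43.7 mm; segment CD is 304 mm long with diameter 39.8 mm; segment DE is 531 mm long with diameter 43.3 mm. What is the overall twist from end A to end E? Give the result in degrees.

2.48°

J_AB = π(0.0436)⁴/32 = 3.55×10^-7 m⁴; J_BC = π(0.0437)⁴/32 = 3.58×10^-7 m⁴; J_CD = π(0.0398)⁴/32 = 2.46×10^-7 m⁴; J_DE = π(0.0433)⁴/32 = 3.45×10^-7 m⁴.
θ = (T/G)·Σ L_i/J_i = (338.0/44.4×10⁹)·(0.825/3.55×10^-7 + 0.211/3.58×10^-7 + 0.304/2.46×10^-7 + 0.531/3.45×10^-7) = 0.04330 rad.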